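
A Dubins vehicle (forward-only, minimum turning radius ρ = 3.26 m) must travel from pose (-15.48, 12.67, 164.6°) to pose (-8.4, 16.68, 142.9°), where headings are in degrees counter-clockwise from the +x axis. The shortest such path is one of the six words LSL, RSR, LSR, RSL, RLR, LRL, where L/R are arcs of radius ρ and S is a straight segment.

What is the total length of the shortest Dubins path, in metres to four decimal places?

Let ψ = atan2(Δy, Δx) = atan2(4.01, 7.08) = 29.5265° be the start→goal bearing.
Normalize: d = |goal − start| / ρ = 8.136738/3.26 = 2.495932, α = (θ_start − ψ) mod 360° = 135.0735° = 2.357477 rad, β = (θ_goal − ψ) mod 360° = 113.3735° = 1.978740 rad.
Common terms: sin α = 0.706199, cos α = -0.708013, sin β = 0.917938, cos β = -0.396723, cos(α−β) = 0.929133, d² = 6.229676. Work in radians in the unit-radius frame; every candidate has L = ρ·(t + p + q).
LSL: p² = 2 + d² − 2cos(α−β) + 2d(sin α − sin β) = 5.314439; p = √p² = 2.305307; φ = atan2(cos β − cos α, d + sin α − sin β) = 0.135446 rad; t = (φ − α) mod 2π = 4.061154 rad, q = (β − φ) mod 2π = 1.843295 rad → L = 3.26·(4.061154 + 2.305307 + 1.843295) = 3.26·8.209755 = 26.763803 m
RSR: p² = 2 + d² − 2cos(α−β) + 2d(sin β − sin α) = 7.428382; p = √p² = 2.725506; φ = atan2(cos α − cos β, d − sin α + sin β) = -0.114463 rad; t = (α − φ) mod 2π = 2.471940 rad, q = (φ − β) mod 2π = 4.189982 rad → L = 3.26·(2.471940 + 2.725506 + 4.189982) = 3.26·9.387428 = 30.603014 m
LSR: p² = d² − 2 + 2cos(α−β) + 2d(sin α + sin β) = 14.195416; p = √p² = 3.767680; φ = atan2(−cos α − cos β, d + sin α + sin β) − atan2(−2, p) = 0.749980 rad; t = (φ − α) mod 2π = 4.675688 rad, q = (φ − β) mod 2π = 5.054425 rad → L = 3.26·(4.675688 + 3.767680 + 5.054425) = 3.26·13.497793 = 44.002806 m
RSL: p² = d² − 2 + 2cos(α−β) − 2d(sin α + sin β) = -2.019534 < 0 → infeasible
RLR: c = (6 − d² + 2cos(α−β) + 2d(sin α − sin β))/8 = 0.071452; p = 2π − arccos c = 4.783902 rad; φ = atan2(cos α − cos β, d − sin α + sin β) = -0.114463 rad; t = (α − φ + p/2) mod 2π = 4.863891 rad, q = (α − β − t + p) mod 2π = 0.298747 rad → L = 3.26·(4.863891 + 4.783902 + 0.298747) = 3.26·9.946541 = 32.425723 m
LRL: c = (6 − d² + 2cos(α−β) − 2d(sin α − sin β))/8 = 0.335695; p = 2π − arccos c = 5.054732 rad; φ = atan2(cos β − cos α, d + sin α − sin β) = 0.135446 rad; t = (φ − α + p/2) mod 2π = 0.305335 rad, q = (β − α − t + p) mod 2π = 4.370661 rad → L = 3.26·(0.305335 + 5.054732 + 4.370661) = 3.26·9.730728 = 31.722173 m
Shortest: LSL with L = 26.763803 m ≈ 26.7638 m

26.7638 m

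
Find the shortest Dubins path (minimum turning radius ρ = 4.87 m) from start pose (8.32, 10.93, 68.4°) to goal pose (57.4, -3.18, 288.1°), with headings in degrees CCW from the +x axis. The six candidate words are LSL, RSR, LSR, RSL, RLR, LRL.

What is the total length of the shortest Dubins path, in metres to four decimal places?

54.1758 m

Let ψ = atan2(Δy, Δx) = atan2(-14.11, 49.08) = -16.0394° be the start→goal bearing.
Normalize: d = |goal − start| / ρ = 51.067979/4.87 = 10.486238, α = (θ_start − ψ) mod 360° = 84.4394° = 1.473746 rad, β = (θ_goal − ψ) mod 360° = 304.1394° = 5.308234 rad.
Common terms: sin α = 0.995294, cos α = 0.096898, sin β = -0.827675, cos β = 0.561208, cos(α−β) = -0.769400, d² = 109.961188. Work in radians in the unit-radius frame; every candidate has L = ρ·(t + p + q).
LSL: p² = 2 + d² − 2cos(α−β) + 2d(sin α − sin β) = 151.732158; p = √p² = 12.317961; φ = atan2(cos β − cos α, d + sin α − sin β) = 0.037703 rad; t = (φ − α) mod 2π = 4.847142 rad, q = (β − φ) mod 2π = 5.270531 rad → L = 4.87·(4.847142 + 12.317961 + 5.270531) = 4.87·22.435634 = 109.261540 m
RSR: p² = 2 + d² − 2cos(α−β) + 2d(sin β − sin α) = 75.267817; p = √p² = 8.675703; φ = atan2(cos α − cos β, d − sin α + sin β) = -0.053544 rad; t = (α − φ) mod 2π = 1.527290 rad, q = (φ − β) mod 2π = 0.921407 rad → L = 4.87·(1.527290 + 8.675703 + 0.921407) = 4.87·11.124400 = 54.175826 m
LSR: p² = d² − 2 + 2cos(α−β) + 2d(sin α + sin β) = 109.937789; p = √p² = 10.485122; φ = atan2(−cos α − cos β, d + sin α + sin β) − atan2(−2, p) = 0.126789 rad; t = (φ − α) mod 2π = 4.936229 rad, q = (φ − β) mod 2π = 1.101740 rad → L = 4.87·(4.936229 + 10.485122 + 1.101740) = 4.87·16.523091 = 80.467455 m
RSL: p² = d² − 2 + 2cos(α−β) − 2d(sin α + sin β) = 102.906989; p = √p² = 10.144308; φ = atan2(cos α + cos β, d − sin α − sin β) − atan2(2, p) = -0.130966 rad; t = (α − φ) mod 2π = 1.604712 rad, q = (β − φ) mod 2π = 5.439200 rad → L = 4.87·(1.604712 + 10.144308 + 5.439200) = 4.87·17.188220 = 83.706631 m
RLR: c = (6 − d² + 2cos(α−β) + 2d(sin α − sin β))/8 = -8.408477, |c| > 1 → infeasible
LRL: c = (6 − d² + 2cos(α−β) − 2d(sin α − sin β))/8 = -17.966520, |c| > 1 → infeasible
Shortest: RSR with L = 54.175826 m ≈ 54.1758 m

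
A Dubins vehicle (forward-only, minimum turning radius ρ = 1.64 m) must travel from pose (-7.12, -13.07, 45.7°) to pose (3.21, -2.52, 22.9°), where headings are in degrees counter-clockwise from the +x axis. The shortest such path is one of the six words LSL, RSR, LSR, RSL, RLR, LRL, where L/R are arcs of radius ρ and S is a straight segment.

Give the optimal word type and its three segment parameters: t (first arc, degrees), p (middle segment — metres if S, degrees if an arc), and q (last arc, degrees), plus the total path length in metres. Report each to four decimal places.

Let ψ = atan2(Δy, Δx) = atan2(10.55, 10.33) = 45.6037° be the start→goal bearing.
Normalize: d = |goal − start| / ρ = 14.765209/1.64 = 9.003176, α = (θ_start − ψ) mod 360° = 0.0963° = 0.001681 rad, β = (θ_goal − ψ) mod 360° = 337.2963° = 5.886932 rad.
Common terms: sin α = 0.001681, cos α = 0.999999, sin β = -0.385965, cos β = 0.922513, cos(α−β) = 0.921863, d² = 81.057183. Work in radians in the unit-radius frame; every candidate has L = ρ·(t + p + q).
LSL: p² = 2 + d² − 2cos(α−β) + 2d(sin α − sin β) = 88.193555; p = √p² = 9.391142; φ = atan2(cos β − cos α, d + sin α − sin β) = -0.008251 rad; t = (φ − α) mod 2π = 6.273253 rad, q = (β − φ) mod 2π = 5.895183 rad → L = 1.64·(6.273253 + 9.391142 + 5.895183) = 1.64·21.559578 = 35.357708 m
RSR: p² = 2 + d² − 2cos(α−β) + 2d(sin β − sin α) = 74.233359; p = √p² = 8.615878; φ = atan2(cos α − cos β, d − sin α + sin β) = 0.008993 rad; t = (α − φ) mod 2π = 6.275873 rad, q = (φ − β) mod 2π = 0.405247 rad → L = 1.64·(6.275873 + 8.615878 + 0.405247) = 1.64·15.296999 = 25.087078 m
LSR: p² = d² − 2 + 2cos(α−β) + 2d(sin α + sin β) = 73.981360; p = √p² = 8.601242; φ = atan2(−cos α − cos β, d + sin α + sin β) − atan2(−2, p) = 0.009000 rad; t = (φ − α) mod 2π = 0.007318 rad, q = (φ − β) mod 2π = 0.405253 rad → L = 1.64·(0.007318 + 8.601242 + 0.405253) = 1.64·9.013814 = 14.782654 m
RSL: p² = d² − 2 + 2cos(α−β) − 2d(sin α + sin β) = 87.820459; p = √p² = 9.371257; φ = atan2(cos α + cos β, d − sin α − sin β) − atan2(2, p) = -0.008262 rad; t = (α − φ) mod 2π = 0.009943 rad, q = (β − φ) mod 2π = 5.895193 rad → L = 1.64·(0.009943 + 9.371257 + 5.895193) = 1.64·15.276393 = 25.053284 m
RLR: c = (6 − d² + 2cos(α−β) + 2d(sin α − sin β))/8 = -8.279170, |c| > 1 → infeasible
LRL: c = (6 − d² + 2cos(α−β) − 2d(sin α − sin β))/8 = -10.024194, |c| > 1 → infeasible
Shortest: LSR with L = 14.782654 m ≈ 14.7827 m
Convert LSR to answer units (arcs ×180/π): t = 0.007318·180/π = 0.4193°, p = ρ·p = 1.64·8.601242 = 14.1060 m, q = 0.405253·180/π = 23.2193°, L = 14.7827 m.

LSR: t = 0.4193°, p = 14.1060 m, q = 23.2193°, L = 14.7827 m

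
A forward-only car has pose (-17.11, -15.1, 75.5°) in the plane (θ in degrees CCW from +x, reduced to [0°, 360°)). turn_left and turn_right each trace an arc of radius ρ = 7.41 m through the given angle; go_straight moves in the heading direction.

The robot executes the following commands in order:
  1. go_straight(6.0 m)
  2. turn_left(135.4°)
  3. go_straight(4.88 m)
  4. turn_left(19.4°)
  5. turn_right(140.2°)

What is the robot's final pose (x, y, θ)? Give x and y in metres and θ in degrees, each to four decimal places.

(-45.7815, -0.4883, 90.1000°)

set_pose: (x, y, θ) = (-17.1100, -15.1000, 75.5000°), ρ = 7.41
go_straight(6.0): x += 6.0·cos θ, y += 6.0·sin θ → (-15.6077, -9.2911, 75.5000°)
turn_left(135.4°): centre at ρ to the left, rotate +135.4° → (-26.5870, -1.0775, 210.9000°)
go_straight(4.88): x += 4.88·cos θ, y += 4.88·sin θ → (-30.7744, -3.5836, 210.9000°)
turn_left(19.4°): centre at ρ to the left, rotate +19.4° → (-32.6703, -5.2086, 230.3000°)
turn_right(140.2°): centre at ρ to the right, rotate −140.2° → (-45.7815, -0.4883, 90.1000°)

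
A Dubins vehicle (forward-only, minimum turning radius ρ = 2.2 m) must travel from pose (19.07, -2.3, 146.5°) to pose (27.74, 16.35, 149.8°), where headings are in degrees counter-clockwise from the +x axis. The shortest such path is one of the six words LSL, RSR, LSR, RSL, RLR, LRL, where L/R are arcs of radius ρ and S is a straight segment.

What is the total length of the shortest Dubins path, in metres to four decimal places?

23.0467 m

Let ψ = atan2(Δy, Δx) = atan2(18.65, 8.67) = 65.0673° be the start→goal bearing.
Normalize: d = |goal − start| / ρ = 20.566755/2.2 = 9.348525, α = (θ_start − ψ) mod 360° = 81.4327° = 1.421270 rad, β = (θ_goal − ψ) mod 360° = 84.7327° = 1.478865 rad.
Common terms: sin α = 0.988842, cos α = 0.148970, sin β = 0.995777, cos β = 0.091802, cos(α−β) = 0.998342, d² = 87.394917. Work in radians in the unit-radius frame; every candidate has L = ρ·(t + p + q).
LSL: p² = 2 + d² − 2cos(α−β) + 2d(sin α − sin β) = 87.268558; p = √p² = 9.341764; φ = atan2(cos β − cos α, d + sin α − sin β) = -0.006120 rad; t = (φ − α) mod 2π = 4.855796 rad, q = (β − φ) mod 2π = 1.484985 rad → L = 2.2·(4.855796 + 9.341764 + 1.484985) = 2.2·15.682545 = 34.501600 m
RSR: p² = 2 + d² − 2cos(α−β) + 2d(sin β − sin α) = 87.527910; p = √p² = 9.355635; φ = atan2(cos α − cos β, d − sin α + sin β) = 0.006111 rad; t = (α − φ) mod 2π = 1.415159 rad, q = (φ − β) mod 2π = 4.810431 rad → L = 2.2·(1.415159 + 9.355635 + 4.810431) = 2.2·15.581225 = 34.278694 m
LSR: p² = d² − 2 + 2cos(α−β) + 2d(sin α + sin β) = 124.498121; p = √p² = 11.157873; φ = atan2(−cos α − cos β, d + sin α + sin β) − atan2(−2, p) = 0.156120 rad; t = (φ − α) mod 2π = 5.018036 rad, q = (φ − β) mod 2π = 4.960440 rad → L = 2.2·(5.018036 + 11.157873 + 4.960440) = 2.2·21.136349 = 46.499968 m
RSL: p² = d² − 2 + 2cos(α−β) − 2d(sin α + sin β) = 50.285081; p = √p² = 7.091197; φ = atan2(cos α + cos β, d − sin α − sin β) − atan2(2, p) = -0.242215 rad; t = (α − φ) mod 2π = 1.663484 rad, q = (β − φ) mod 2π = 1.721080 rad → L = 2.2·(1.663484 + 7.091197 + 1.721080) = 2.2·10.475762 = 23.046676 m
RLR: c = (6 − d² + 2cos(α−β) + 2d(sin α − sin β))/8 = -9.940989, |c| > 1 → infeasible
LRL: c = (6 − d² + 2cos(α−β) − 2d(sin α − sin β))/8 = -9.908570, |c| > 1 → infeasible
Shortest: RSL with L = 23.046676 m ≈ 23.0467 m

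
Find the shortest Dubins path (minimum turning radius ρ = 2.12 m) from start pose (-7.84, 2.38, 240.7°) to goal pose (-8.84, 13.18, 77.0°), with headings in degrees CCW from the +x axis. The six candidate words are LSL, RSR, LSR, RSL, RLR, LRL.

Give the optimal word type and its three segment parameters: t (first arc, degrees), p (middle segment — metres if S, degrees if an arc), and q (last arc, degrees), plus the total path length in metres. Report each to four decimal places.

Let ψ = atan2(Δy, Δx) = atan2(10.80, -1.00) = 95.2901° be the start→goal bearing.
Normalize: d = |goal − start| / ρ = 10.846197/2.12 = 5.116131, α = (θ_start − ψ) mod 360° = 145.4099° = 2.537882 rad, β = (θ_goal − ψ) mod 360° = 341.7099° = 5.963963 rad.
Common terms: sin α = 0.567701, cos α = -0.823235, sin β = -0.313828, cos β = 0.949480, cos(α−β) = -0.959805, d² = 26.174795. Work in radians in the unit-radius frame; every candidate has L = ρ·(t + p + q).
LSL: p² = 2 + d² − 2cos(α−β) + 2d(sin α − sin β) = 39.114445; p = √p² = 6.254154; φ = atan2(cos β − cos α, d + sin α − sin β) = 0.287385 rad; t = (φ − α) mod 2π = 4.032689 rad, q = (β − φ) mod 2π = 5.676578 rad → L = 2.12·(4.032689 + 6.254154 + 5.676578) = 2.12·15.963421 = 33.842452 m
RSR: p² = 2 + d² − 2cos(α−β) + 2d(sin β − sin α) = 21.074367; p = √p² = 4.590683; φ = atan2(cos α − cos β, d − sin α + sin β) = -0.396459 rad; t = (α − φ) mod 2π = 2.934341 rad, q = (φ − β) mod 2π = 6.205948 rad → L = 2.12·(2.934341 + 4.590683 + 6.205948) = 2.12·13.730972 = 29.109660 m
LSR: p² = d² − 2 + 2cos(α−β) + 2d(sin α + sin β) = 24.852881; p = √p² = 4.985266; φ = atan2(−cos α − cos β, d + sin α + sin β) − atan2(−2, p) = 0.358020 rad; t = (φ − α) mod 2π = 4.103324 rad, q = (φ − β) mod 2π = 0.677242 rad → L = 2.12·(4.103324 + 4.985266 + 0.677242) = 2.12·9.765832 = 20.703564 m
RSL: p² = d² − 2 + 2cos(α−β) − 2d(sin α + sin β) = 19.657488; p = √p² = 4.433677; φ = atan2(cos α + cos β, d − sin α − sin β) − atan2(2, p) = -0.397804 rad; t = (α − φ) mod 2π = 2.935686 rad, q = (β − φ) mod 2π = 0.078582 rad → L = 2.12·(2.935686 + 4.433677 + 0.078582) = 2.12·7.447944 = 15.789642 m
RLR: c = (6 − d² + 2cos(α−β) + 2d(sin α − sin β))/8 = -1.634296, |c| > 1 → infeasible
LRL: c = (6 − d² + 2cos(α−β) − 2d(sin α − sin β))/8 = -3.889306, |c| > 1 → infeasible
Shortest: RSL with L = 15.789642 m ≈ 15.7896 m
Convert RSL to answer units (arcs ×180/π): t = 2.935686·180/π = 168.2024°, p = ρ·p = 2.12·4.433677 = 9.3994 m, q = 0.078582·180/π = 4.5024°, L = 15.7896 m.

RSL: t = 168.2024°, p = 9.3994 m, q = 4.5024°, L = 15.7896 m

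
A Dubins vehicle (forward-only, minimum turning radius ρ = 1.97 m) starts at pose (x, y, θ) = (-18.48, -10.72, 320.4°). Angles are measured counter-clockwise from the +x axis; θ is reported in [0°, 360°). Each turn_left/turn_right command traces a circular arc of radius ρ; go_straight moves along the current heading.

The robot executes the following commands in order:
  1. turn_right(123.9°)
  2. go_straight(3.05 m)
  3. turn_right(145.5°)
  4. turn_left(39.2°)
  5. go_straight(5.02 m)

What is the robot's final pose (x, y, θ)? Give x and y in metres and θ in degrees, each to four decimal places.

(-23.7696, -5.5978, 90.2000°)

set_pose: (x, y, θ) = (-18.4800, -10.7200, 320.4000°), ρ = 1.97
turn_right(123.9°): centre at ρ to the right, rotate −123.9° → (-19.1762, -14.1268, 196.5000°)
go_straight(3.05): x += 3.05·cos θ, y += 3.05·sin θ → (-22.1006, -14.9930, 196.5000°)
turn_right(145.5°): centre at ρ to the right, rotate −145.5° → (-24.1911, -11.8644, 51.0000°)
turn_left(39.2°): centre at ρ to the left, rotate +39.2° → (-23.7521, -10.6178, 90.2000°)
go_straight(5.02): x += 5.02·cos θ, y += 5.02·sin θ → (-23.7696, -5.5978, 90.2000°)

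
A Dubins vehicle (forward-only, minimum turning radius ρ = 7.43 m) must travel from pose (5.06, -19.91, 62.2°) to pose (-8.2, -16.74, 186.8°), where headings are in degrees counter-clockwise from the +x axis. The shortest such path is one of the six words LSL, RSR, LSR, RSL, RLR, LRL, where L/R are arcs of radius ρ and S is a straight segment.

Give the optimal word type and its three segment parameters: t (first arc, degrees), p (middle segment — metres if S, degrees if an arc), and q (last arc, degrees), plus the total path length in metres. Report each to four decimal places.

RLR: t = 38.9897°, p = 245.4181°, q = 81.8284°, L = 47.4928 m

Let ψ = atan2(Δy, Δx) = atan2(3.17, -13.26) = 166.5549° be the start→goal bearing.
Normalize: d = |goal − start| / ρ = 13.633653/7.43 = 1.834947, α = (θ_start − ψ) mod 360° = 255.6451° = 4.461848 rad, β = (θ_goal − ψ) mod 360° = 20.2451° = 0.353343 rad.
Common terms: sin α = -0.968778, cos α = -0.247928, sin β = 0.346036, cos β = 0.938221, cos(α−β) = -0.567844, d² = 3.367029. Work in radians in the unit-radius frame; every candidate has L = ρ·(t + p + q).
LSL: p² = 2 + d² − 2cos(α−β) + 2d(sin α − sin β) = 1.677487; p = √p² = 1.295178; φ = atan2(cos β − cos α, d + sin α − sin β) = 1.157543 rad; t = (φ − α) mod 2π = 2.978880 rad, q = (β − φ) mod 2π = 5.478985 rad → L = 7.43·(2.978880 + 1.295178 + 5.478985) = 7.43·9.753044 = 72.465117 m
RSR: p² = 2 + d² − 2cos(α−β) + 2d(sin β − sin α) = 11.327946; p = √p² = 3.365701; φ = atan2(cos α − cos β, d − sin α + sin β) = -0.360159 rad; t = (α − φ) mod 2π = 4.822007 rad, q = (φ − β) mod 2π = 5.569684 rad → L = 7.43·(4.822007 + 3.365701 + 5.569684) = 7.43·13.757392 = 102.217421 m
LSR: p² = d² − 2 + 2cos(α−β) + 2d(sin α + sin β) = -2.054056 < 0 → infeasible
RSL: p² = d² − 2 + 2cos(α−β) − 2d(sin α + sin β) = 2.516739; p = √p² = 1.586423; φ = atan2(cos α + cos β, d − sin α − sin β) − atan2(2, p) = -0.626392 rad; t = (α − φ) mod 2π = 5.088240 rad, q = (β − φ) mod 2π = 0.979735 rad → L = 7.43·(5.088240 + 1.586423 + 0.979735) = 7.43·7.654399 = 56.872184 m
RLR: c = (6 − d² + 2cos(α−β) + 2d(sin α − sin β))/8 = -0.415993; p = 2π − arccos c = 4.283354 rad; φ = atan2(cos α − cos β, d − sin α + sin β) = -0.360159 rad; t = (α − φ + p/2) mod 2π = 0.680498 rad, q = (α − β − t + p) mod 2π = 1.428176 rad → L = 7.43·(0.680498 + 4.283354 + 1.428176) = 7.43·6.392028 = 47.492770 m
LRL: c = (6 − d² + 2cos(α−β) − 2d(sin α − sin β))/8 = 0.790314; p = 2π − arccos c = 5.623710 rad; φ = atan2(cos β − cos α, d + sin α − sin β) = 1.157543 rad; t = (φ − α + p/2) mod 2π = 5.790735 rad, q = (β − α − t + p) mod 2π = 2.007655 rad → L = 7.43·(5.790735 + 5.623710 + 2.007655) = 7.43·13.422101 = 99.726211 m
Shortest: RLR with L = 47.492770 m ≈ 47.4928 m
Convert RLR to answer units (arcs ×180/π): t = 0.680498·180/π = 38.9897°, p = 4.283354·180/π = 245.4181°, q = 1.428176·180/π = 81.8284°, L = 47.4928 m.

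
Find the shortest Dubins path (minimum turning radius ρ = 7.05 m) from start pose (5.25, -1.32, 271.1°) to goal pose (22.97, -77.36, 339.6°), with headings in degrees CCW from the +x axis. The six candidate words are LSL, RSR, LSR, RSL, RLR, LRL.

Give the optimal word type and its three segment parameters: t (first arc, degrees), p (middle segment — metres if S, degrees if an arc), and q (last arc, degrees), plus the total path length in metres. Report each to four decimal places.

Let ψ = atan2(Δy, Δx) = atan2(-76.04, 17.72) = -76.8822° be the start→goal bearing.
Normalize: d = |goal − start| / ρ = 78.077397/7.05 = 11.074808, α = (θ_start − ψ) mod 360° = 347.9822° = 6.073435 rad, β = (θ_goal − ψ) mod 360° = 56.4822° = 0.985800 rad.
Common terms: sin α = -0.208216, cos α = 0.978083, sin β = 0.833714, cos β = 0.552196, cos(α−β) = 0.366501, d² = 122.651376. Work in radians in the unit-radius frame; every candidate has L = ρ·(t + p + q).
LSL: p² = 2 + d² − 2cos(α−β) + 2d(sin α − sin β) = 100.840022; p = √p² = 10.041913; φ = atan2(cos β − cos α, d + sin α − sin β) = -0.042424 rad; t = (φ − α) mod 2π = 0.167327 rad, q = (β − φ) mod 2π = 1.028224 rad → L = 7.05·(0.167327 + 10.041913 + 1.028224) = 7.05·11.237464 = 79.224120 m
RSR: p² = 2 + d² − 2cos(α−β) + 2d(sin β − sin α) = 146.996724; p = √p² = 12.124221; φ = atan2(cos α − cos β, d − sin α + sin β) = 0.035134 rad; t = (α − φ) mod 2π = 6.038301 rad, q = (φ − β) mod 2π = 5.332520 rad → L = 7.05·(6.038301 + 12.124221 + 5.332520) = 7.05·23.495041 = 165.640036 m
LSR: p² = d² − 2 + 2cos(α−β) + 2d(sin α + sin β) = 135.238921; p = √p² = 11.629227; φ = atan2(−cos α − cos β, d + sin α + sin β) − atan2(−2, p) = 0.040263 rad; t = (φ − α) mod 2π = 0.250013 rad, q = (φ − β) mod 2π = 5.337648 rad → L = 7.05·(0.250013 + 11.629227 + 5.337648) = 7.05·17.216889 = 121.379066 m
RSL: p² = d² − 2 + 2cos(α−β) − 2d(sin α + sin β) = 107.529835; p = √p² = 10.369659; φ = atan2(cos α + cos β, d − sin α − sin β) − atan2(2, p) = -0.045117 rad; t = (α − φ) mod 2π = 6.118551 rad, q = (β − φ) mod 2π = 1.030917 rad → L = 7.05·(6.118551 + 10.369659 + 1.030917) = 7.05·17.519127 = 123.509847 m
RLR: c = (6 − d² + 2cos(α−β) + 2d(sin α − sin β))/8 = -17.374591, |c| > 1 → infeasible
LRL: c = (6 − d² + 2cos(α−β) − 2d(sin α − sin β))/8 = -11.605003, |c| > 1 → infeasible
Shortest: LSL with L = 79.224120 m ≈ 79.2241 m
Convert LSL to answer units (arcs ×180/π): t = 0.167327·180/π = 9.5871°, p = ρ·p = 7.05·10.041913 = 70.7955 m, q = 1.028224·180/π = 58.9129°, L = 79.2241 m.

LSL: t = 9.5871°, p = 70.7955 m, q = 58.9129°, L = 79.2241 m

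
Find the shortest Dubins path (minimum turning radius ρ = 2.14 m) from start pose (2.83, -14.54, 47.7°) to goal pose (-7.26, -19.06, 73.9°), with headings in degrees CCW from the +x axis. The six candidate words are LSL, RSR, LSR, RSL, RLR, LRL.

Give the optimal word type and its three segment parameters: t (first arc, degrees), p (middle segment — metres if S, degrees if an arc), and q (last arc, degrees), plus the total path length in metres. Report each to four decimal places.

Let ψ = atan2(Δy, Δx) = atan2(-4.52, -10.09) = -155.8691° be the start→goal bearing.
Normalize: d = |goal − start| / ρ = 11.056152/2.14 = 5.166426, α = (θ_start − ψ) mod 360° = 203.5691° = 3.552952 rad, β = (θ_goal − ψ) mod 360° = 229.7691° = 4.010228 rad.
Common terms: sin α = -0.399855, cos α = -0.916578, sin β = -0.763448, cos β = -0.645869, cos(α−β) = 0.897258, d² = 26.691960. Work in radians in the unit-radius frame; every candidate has L = ρ·(t + p + q).
LSL: p² = 2 + d² − 2cos(α−β) + 2d(sin α − sin β) = 30.654395; p = √p² = 5.536641; φ = atan2(cos β − cos α, d + sin α − sin β) = 0.048914 rad; t = (φ − α) mod 2π = 2.779147 rad, q = (β − φ) mod 2π = 3.961314 rad → L = 2.14·(2.779147 + 5.536641 + 3.961314) = 2.14·12.277103 = 26.273000 m
RSR: p² = 2 + d² − 2cos(α−β) + 2d(sin β − sin α) = 23.140492; p = √p² = 4.810456; φ = atan2(cos α − cos β, d − sin α + sin β) = -0.056305 rad; t = (α − φ) mod 2π = 3.609257 rad, q = (φ − β) mod 2π = 2.216652 rad → L = 2.14·(3.609257 + 4.810456 + 2.216652) = 2.14·10.636366 = 22.761822 m
LSR: p² = d² − 2 + 2cos(α−β) + 2d(sin α + sin β) = 14.466233; p = √p² = 3.803450; φ = atan2(−cos α − cos β, d + sin α + sin β) − atan2(−2, p) = 0.856227 rad; t = (φ − α) mod 2π = 3.586460 rad, q = (φ − β) mod 2π = 3.129184 rad → L = 2.14·(3.586460 + 3.803450 + 3.129184) = 2.14·10.519094 = 22.510862 m
RSL: p² = d² − 2 + 2cos(α−β) − 2d(sin α + sin β) = 38.506720; p = √p² = 6.205378; φ = atan2(cos α + cos β, d − sin α − sin β) − atan2(2, p) = -0.553794 rad; t = (α − φ) mod 2π = 4.106745 rad, q = (β − φ) mod 2π = 4.564022 rad → L = 2.14·(4.106745 + 6.205378 + 4.564022) = 2.14·14.876145 = 31.834951 m
RLR: c = (6 − d² + 2cos(α−β) + 2d(sin α − sin β))/8 = -1.892561, |c| > 1 → infeasible
LRL: c = (6 − d² + 2cos(α−β) − 2d(sin α − sin β))/8 = -2.831799, |c| > 1 → infeasible
Shortest: LSR with L = 22.510862 m ≈ 22.5109 m
Convert LSR to answer units (arcs ×180/π): t = 3.586460·180/π = 205.4890°, p = ρ·p = 2.14·3.803450 = 8.1394 m, q = 3.129184·180/π = 179.2890°, L = 22.5109 m.

LSR: t = 205.4890°, p = 8.1394 m, q = 179.2890°, L = 22.5109 m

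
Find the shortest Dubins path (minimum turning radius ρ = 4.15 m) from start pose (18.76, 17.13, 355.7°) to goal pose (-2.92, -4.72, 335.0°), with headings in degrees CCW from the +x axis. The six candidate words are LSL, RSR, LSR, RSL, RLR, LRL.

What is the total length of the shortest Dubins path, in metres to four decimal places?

44.3375 m

Let ψ = atan2(Δy, Δx) = atan2(-21.85, -21.68) = -134.7762° be the start→goal bearing.
Normalize: d = |goal − start| / ρ = 30.780593/4.15 = 7.417010, α = (θ_start − ψ) mod 360° = 130.4762° = 2.277240 rad, β = (θ_goal − ψ) mod 360° = 109.7762° = 1.915957 rad.
Common terms: sin α = 0.760675, cos α = -0.649133, sin β = 0.941021, cos β = -0.338348, cos(α−β) = 0.935444, d² = 55.012042. Work in radians in the unit-radius frame; every candidate has L = ρ·(t + p + q).
LSL: p² = 2 + d² − 2cos(α−β) + 2d(sin α − sin β) = 52.465899; p = √p² = 7.243335; φ = atan2(cos β − cos α, d + sin α − sin β) = 0.042920 rad; t = (φ − α) mod 2π = 4.048865 rad, q = (β − φ) mod 2π = 1.873037 rad → L = 4.15·(4.048865 + 7.243335 + 1.873037) = 4.15·13.165237 = 54.635733 m
RSR: p² = 2 + d² − 2cos(α−β) + 2d(sin β − sin α) = 57.816410; p = √p² = 7.603710; φ = atan2(cos α − cos β, d − sin α + sin β) = -0.040884 rad; t = (α − φ) mod 2π = 2.318124 rad, q = (φ − β) mod 2π = 4.326344 rad → L = 4.15·(2.318124 + 7.603710 + 4.326344) = 4.15·14.248179 = 59.129942 m
LSR: p² = d² − 2 + 2cos(α−β) + 2d(sin α + sin β) = 80.125929; p = √p² = 8.951309; φ = atan2(−cos α − cos β, d + sin α + sin β) − atan2(−2, p) = 0.327692 rad; t = (φ − α) mod 2π = 4.333637 rad, q = (φ − β) mod 2π = 4.694920 rad → L = 4.15·(4.333637 + 8.951309 + 4.694920) = 4.15·17.979866 = 74.616446 m
RSL: p² = d² − 2 + 2cos(α−β) − 2d(sin α + sin β) = 29.639931; p = √p² = 5.444257; φ = atan2(cos α + cos β, d − sin α − sin β) − atan2(2, p) = -0.523144 rad; t = (α − φ) mod 2π = 2.800384 rad, q = (β − φ) mod 2π = 2.439101 rad → L = 4.15·(2.800384 + 5.444257 + 2.439101) = 4.15·10.683742 = 44.337530 m
RLR: c = (6 − d² + 2cos(α−β) + 2d(sin α − sin β))/8 = -6.227051, |c| > 1 → infeasible
LRL: c = (6 − d² + 2cos(α−β) − 2d(sin α − sin β))/8 = -5.558237, |c| > 1 → infeasible
Shortest: RSL with L = 44.337530 m ≈ 44.3375 m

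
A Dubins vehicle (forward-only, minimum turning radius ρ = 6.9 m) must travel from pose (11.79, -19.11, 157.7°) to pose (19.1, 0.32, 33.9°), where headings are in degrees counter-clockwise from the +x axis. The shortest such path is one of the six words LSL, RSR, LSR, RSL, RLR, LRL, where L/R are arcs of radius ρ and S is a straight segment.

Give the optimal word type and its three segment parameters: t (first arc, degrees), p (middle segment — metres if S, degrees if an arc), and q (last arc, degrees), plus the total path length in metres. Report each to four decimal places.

Let ψ = atan2(Δy, Δx) = atan2(19.43, 7.31) = 69.3826° be the start→goal bearing.
Normalize: d = |goal − start| / ρ = 20.759600/6.9 = 3.008638, α = (θ_start − ψ) mod 360° = 88.3174° = 1.541430 rad, β = (θ_goal − ψ) mod 360° = 324.5174° = 5.663897 rad.
Common terms: sin α = 0.999569, cos α = 0.029362, sin β = -0.580455, cos β = 0.814292, cos(α−β) = -0.556296, d² = 9.051901. Work in radians in the unit-radius frame; every candidate has L = ρ·(t + p + q).
LSL: p² = 2 + d² − 2cos(α−β) + 2d(sin α − sin β) = 21.671933; p = √p² = 4.655312; φ = atan2(cos β − cos α, d + sin α − sin β) = 0.169419 rad; t = (φ − α) mod 2π = 4.911174 rad, q = (β − φ) mod 2π = 5.494479 rad → L = 6.9·(4.911174 + 4.655312 + 5.494479) = 6.9·15.060965 = 103.920661 m
RSR: p² = 2 + d² − 2cos(α−β) + 2d(sin β − sin α) = 2.657051; p = √p² = 1.630046; φ = atan2(cos α − cos β, d − sin α + sin β) = -0.502409 rad; t = (α − φ) mod 2π = 2.043839 rad, q = (φ − β) mod 2π = 0.116879 rad → L = 6.9·(2.043839 + 1.630046 + 0.116879) = 6.9·3.790764 = 26.156271 m
LSR: p² = d² − 2 + 2cos(α−β) + 2d(sin α + sin β) = 8.461231; p = √p² = 2.908819; φ = atan2(−cos α − cos β, d + sin α + sin β) − atan2(−2, p) = 0.361003 rad; t = (φ − α) mod 2π = 5.102758 rad, q = (φ − β) mod 2π = 0.980291 rad → L = 6.9·(5.102758 + 2.908819 + 0.980291) = 6.9·8.991869 = 62.043893 m
RSL: p² = d² − 2 + 2cos(α−β) − 2d(sin α + sin β) = 3.417389; p = √p² = 1.848618; φ = atan2(cos α + cos β, d − sin α − sin β) − atan2(2, p) = -0.509761 rad; t = (α − φ) mod 2π = 2.051191 rad, q = (β − φ) mod 2π = 6.173659 rad → L = 6.9·(2.051191 + 1.848618 + 6.173659) = 6.9·10.073468 = 69.506926 m
RLR: c = (6 − d² + 2cos(α−β) + 2d(sin α − sin β))/8 = 0.667869; p = 2π − arccos c = 5.443730 rad; φ = atan2(cos α − cos β, d − sin α + sin β) = -0.502409 rad; t = (α − φ + p/2) mod 2π = 4.765704 rad, q = (α − β − t + p) mod 2π = 2.838744 rad → L = 6.9·(4.765704 + 5.443730 + 2.838744) = 6.9·13.048178 = 90.032431 m
LRL: c = (6 − d² + 2cos(α−β) − 2d(sin α − sin β))/8 = -1.708992, |c| > 1 → infeasible
Shortest: RSR with L = 26.156271 m ≈ 26.1563 m
Convert RSR to answer units (arcs ×180/π): t = 2.043839·180/π = 117.1033°, p = ρ·p = 6.9·1.630046 = 11.2473 m, q = 0.116879·180/π = 6.6967°, L = 26.1563 m.

RSR: t = 117.1033°, p = 11.2473 m, q = 6.6967°, L = 26.1563 m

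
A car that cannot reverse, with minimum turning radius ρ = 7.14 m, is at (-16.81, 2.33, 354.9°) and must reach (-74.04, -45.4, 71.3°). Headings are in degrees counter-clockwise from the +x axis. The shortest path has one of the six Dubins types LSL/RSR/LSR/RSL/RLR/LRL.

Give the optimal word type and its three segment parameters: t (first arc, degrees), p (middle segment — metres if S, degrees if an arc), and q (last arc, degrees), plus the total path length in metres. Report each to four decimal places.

RSR: t = 134.1703°, p = 65.7594 m, q = 149.4297°, L = 101.1006 m

Let ψ = atan2(Δy, Δx) = atan2(-47.73, -57.23) = -140.1718° be the start→goal bearing.
Normalize: d = |goal − start| / ρ = 74.521311/7.14 = 10.437158, α = (θ_start − ψ) mod 360° = 135.0718° = 2.357447 rad, β = (θ_goal − ψ) mod 360° = 211.4718° = 3.690879 rad.
Common terms: sin α = 0.706220, cos α = -0.707992, sin β = -0.522079, cos β = -0.852897, cos(α−β) = 0.235142, d² = 108.934276. Work in radians in the unit-radius frame; every candidate has L = ρ·(t + p + q).
LSL: p² = 2 + d² − 2cos(α−β) + 2d(sin α − sin β) = 136.103893; p = √p² = 11.666357; φ = atan2(cos β − cos α, d + sin α − sin β) = -0.012421 rad; t = (φ − α) mod 2π = 3.913317 rad, q = (β − φ) mod 2π = 3.703300 rad → L = 7.14·(3.913317 + 11.666357 + 3.703300) = 7.14·19.282974 = 137.680435 m
RSR: p² = 2 + d² − 2cos(α−β) + 2d(sin β − sin α) = 84.824090; p = √p² = 9.209999; φ = atan2(cos α − cos β, d − sin α + sin β) = 0.015734 rad; t = (α − φ) mod 2π = 2.341713 rad, q = (φ − β) mod 2π = 2.608040 rad → L = 7.14·(2.341713 + 9.209999 + 2.608040) = 7.14·14.159753 = 101.100638 m
LSR: p² = d² − 2 + 2cos(α−β) + 2d(sin α + sin β) = 111.248390; p = √p² = 10.547435; φ = atan2(−cos α − cos β, d + sin α + sin β) − atan2(−2, p) = 0.333309 rad; t = (φ − α) mod 2π = 4.259047 rad, q = (φ − β) mod 2π = 2.925615 rad → L = 7.14·(4.259047 + 10.547435 + 2.925615) = 7.14·17.732097 = 126.607172 m
RSL: p² = d² − 2 + 2cos(α−β) − 2d(sin α + sin β) = 103.560730; p = √p² = 10.176479; φ = atan2(cos α + cos β, d − sin α − sin β) − atan2(2, p) = -0.345135 rad; t = (α − φ) mod 2π = 2.702583 rad, q = (β − φ) mod 2π = 4.036014 rad → L = 7.14·(2.702583 + 10.176479 + 4.036014) = 7.14·16.915077 = 120.773647 m
RLR: c = (6 − d² + 2cos(α−β) + 2d(sin α − sin β))/8 = -9.603011, |c| > 1 → infeasible
LRL: c = (6 − d² + 2cos(α−β) − 2d(sin α − sin β))/8 = -16.012987, |c| > 1 → infeasible
Shortest: RSR with L = 101.100638 m ≈ 101.1006 m
Convert RSR to answer units (arcs ×180/π): t = 2.341713·180/π = 134.1703°, p = ρ·p = 7.14·9.209999 = 65.7594 m, q = 2.608040·180/π = 149.4297°, L = 101.1006 m.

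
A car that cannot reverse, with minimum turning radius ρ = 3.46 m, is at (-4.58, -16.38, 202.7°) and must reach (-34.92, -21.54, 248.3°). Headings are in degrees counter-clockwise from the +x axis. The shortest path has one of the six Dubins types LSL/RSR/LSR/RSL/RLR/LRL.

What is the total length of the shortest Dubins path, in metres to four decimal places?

Let ψ = atan2(Δy, Δx) = atan2(-5.16, -30.34) = -170.3479° be the start→goal bearing.
Normalize: d = |goal − start| / ρ = 30.775659/3.46 = 8.894699, α = (θ_start − ψ) mod 360° = 13.0479° = 0.227729 rad, β = (θ_goal − ψ) mod 360° = 58.6479° = 1.023599 rad.
Common terms: sin α = 0.225766, cos α = 0.974182, sin β = 0.853986, cos β = 0.520296, cos(α−β) = 0.699663, d² = 79.115674. Work in radians in the unit-radius frame; every candidate has L = ρ·(t + p + q).
LSL: p² = 2 + d² − 2cos(α−β) + 2d(sin α − sin β) = 68.540685; p = √p² = 8.278930; φ = atan2(cos β − cos α, d + sin α − sin β) = -0.054852 rad; t = (φ − α) mod 2π = 6.000604 rad, q = (β − φ) mod 2π = 1.078451 rad → L = 3.46·(6.000604 + 8.278930 + 1.078451) = 3.46·15.357986 = 53.138630 m
RSR: p² = 2 + d² − 2cos(α−β) + 2d(sin β − sin α) = 90.892010; p = √p² = 9.533730; φ = atan2(cos α − cos β, d − sin α + sin β) = 0.047626 rad; t = (α − φ) mod 2π = 0.180103 rad, q = (φ − β) mod 2π = 5.307212 rad → L = 3.46·(0.180103 + 9.533730 + 5.307212) = 3.46·15.021045 = 51.972817 m
LSR: p² = d² − 2 + 2cos(α−β) + 2d(sin α + sin β) = 97.723140; p = √p² = 9.885502; φ = atan2(−cos α − cos β, d + sin α + sin β) − atan2(−2, p) = 0.050898 rad; t = (φ − α) mod 2π = 6.106354 rad, q = (φ − β) mod 2π = 5.310484 rad → L = 3.46·(6.106354 + 9.885502 + 5.310484) = 3.46·21.302339 = 73.706094 m
RSL: p² = d² − 2 + 2cos(α−β) − 2d(sin α + sin β) = 59.306861; p = √p² = 7.701095; φ = atan2(cos α + cos β, d − sin α − sin β) − atan2(2, p) = -0.065138 rad; t = (α − φ) mod 2π = 0.292867 rad, q = (β − φ) mod 2π = 1.088738 rad → L = 3.46·(0.292867 + 7.701095 + 1.088738) = 3.46·9.082700 = 31.426141 m
RLR: c = (6 − d² + 2cos(α−β) + 2d(sin α − sin β))/8 = -10.361501, |c| > 1 → infeasible
LRL: c = (6 − d² + 2cos(α−β) − 2d(sin α − sin β))/8 = -7.567586, |c| > 1 → infeasible
Shortest: RSL with L = 31.426141 m ≈ 31.4261 m

31.4261 m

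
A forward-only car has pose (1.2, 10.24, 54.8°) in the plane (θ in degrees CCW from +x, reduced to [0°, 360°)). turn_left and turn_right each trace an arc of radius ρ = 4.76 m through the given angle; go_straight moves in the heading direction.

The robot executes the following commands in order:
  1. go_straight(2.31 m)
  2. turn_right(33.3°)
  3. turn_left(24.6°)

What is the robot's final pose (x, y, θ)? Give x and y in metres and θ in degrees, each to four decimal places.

set_pose: (x, y, θ) = (1.2000, 10.2400, 54.8000°), ρ = 4.76
go_straight(2.31): x += 2.31·cos θ, y += 2.31·sin θ → (2.5316, 12.1276, 54.8000°)
turn_right(33.3°): centre at ρ to the right, rotate −33.3° → (4.6766, 13.8126, 21.5000°)
turn_left(24.6°): centre at ρ to the left, rotate +24.6° → (6.3619, 14.9408, 46.1000°)

(6.3619, 14.9408, 46.1000°)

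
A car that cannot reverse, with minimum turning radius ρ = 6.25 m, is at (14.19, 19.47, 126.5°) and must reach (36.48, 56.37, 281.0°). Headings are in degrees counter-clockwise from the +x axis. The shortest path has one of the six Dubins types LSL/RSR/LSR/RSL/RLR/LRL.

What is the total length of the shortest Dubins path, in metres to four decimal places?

Let ψ = atan2(Δy, Δx) = atan2(36.90, 22.29) = 58.8653° be the start→goal bearing.
Normalize: d = |goal − start| / ρ = 43.109791/6.25 = 6.897567, α = (θ_start − ψ) mod 360° = 67.6347° = 1.180448 rad, β = (θ_goal − ψ) mod 360° = 222.1347° = 3.876982 rad.
Common terms: sin α = 0.924777, cos α = 0.380510, sin β = -0.670876, cos β = -0.741570, cos(α−β) = -0.902585, d² = 47.576425. Work in radians in the unit-radius frame; every candidate has L = ρ·(t + p + q).
LSL: p² = 2 + d² − 2cos(α−β) + 2d(sin α − sin β) = 73.393836; p = √p² = 8.567020; φ = atan2(cos β − cos α, d + sin α − sin β) = -0.131354 rad; t = (φ − α) mod 2π = 4.971383 rad, q = (β − φ) mod 2π = 4.008336 rad → L = 6.25·(4.971383 + 8.567020 + 4.008336) = 6.25·17.546739 = 109.667120 m
RSR: p² = 2 + d² − 2cos(α−β) + 2d(sin β − sin α) = 29.369355; p = √p² = 5.419350; φ = atan2(cos α − cos β, d − sin α + sin β) = 0.208559 rad; t = (α − φ) mod 2π = 0.971889 rad, q = (φ − β) mod 2π = 2.614763 rad → L = 6.25·(0.971889 + 5.419350 + 2.614763) = 6.25·9.006002 = 56.287510 m
LSR: p² = d² − 2 + 2cos(α−β) + 2d(sin α + sin β) = 47.273849; p = √p² = 6.875598; φ = atan2(−cos α − cos β, d + sin α + sin β) − atan2(−2, p) = 0.333517 rad; t = (φ − α) mod 2π = 5.436254 rad, q = (φ − β) mod 2π = 2.739720 rad → L = 6.25·(5.436254 + 6.875598 + 2.739720) = 6.25·15.051573 = 94.072328 m
RSL: p² = d² − 2 + 2cos(α−β) − 2d(sin α + sin β) = 40.268660; p = √p² = 6.345759; φ = atan2(cos α + cos β, d − sin α − sin β) − atan2(2, p) = -0.359609 rad; t = (α − φ) mod 2π = 1.540058 rad, q = (β − φ) mod 2π = 4.236591 rad → L = 6.25·(1.540058 + 6.345759 + 4.236591) = 6.25·12.122408 = 75.765053 m
RLR: c = (6 − d² + 2cos(α−β) + 2d(sin α − sin β))/8 = -2.671169, |c| > 1 → infeasible
LRL: c = (6 − d² + 2cos(α−β) − 2d(sin α − sin β))/8 = -8.174230, |c| > 1 → infeasible
Shortest: RSR with L = 56.287510 m ≈ 56.2875 m

56.2875 m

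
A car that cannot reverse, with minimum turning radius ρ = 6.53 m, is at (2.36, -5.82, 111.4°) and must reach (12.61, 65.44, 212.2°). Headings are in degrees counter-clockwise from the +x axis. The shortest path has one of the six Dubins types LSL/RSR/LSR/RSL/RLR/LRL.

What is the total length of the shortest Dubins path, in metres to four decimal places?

Let ψ = atan2(Δy, Δx) = atan2(71.26, 10.25) = 81.8147° be the start→goal bearing.
Normalize: d = |goal − start| / ρ = 71.993403/6.53 = 11.025023, α = (θ_start − ψ) mod 360° = 29.5853° = 0.516360 rad, β = (θ_goal − ψ) mod 360° = 130.3853° = 2.275652 rad.
Common terms: sin α = 0.493718, cos α = 0.869622, sin β = 0.761705, cos β = -0.647924, cos(α−β) = -0.187381, d² = 121.551142. Work in radians in the unit-radius frame; every candidate has L = ρ·(t + p + q).
LSL: p² = 2 + d² − 2cos(α−β) + 2d(sin α − sin β) = 118.016777; p = √p² = 10.863553; φ = atan2(cos β − cos α, d + sin α − sin β) = -0.140150 rad; t = (φ − α) mod 2π = 5.626675 rad, q = (β − φ) mod 2π = 2.415802 rad → L = 6.53·(5.626675 + 10.863553 + 2.415802) = 6.53·18.906030 = 123.456375 m
RSR: p² = 2 + d² − 2cos(α−β) + 2d(sin β − sin α) = 129.835032; p = √p² = 11.394518; φ = atan2(cos α − cos β, d − sin α + sin β) = 0.133579 rad; t = (α − φ) mod 2π = 0.382781 rad, q = (φ − β) mod 2π = 4.141112 rad → L = 6.53·(0.382781 + 11.394518 + 4.141112) = 6.53·15.918411 = 103.947224 m
LSR: p² = d² − 2 + 2cos(α−β) + 2d(sin α + sin β) = 146.858519; p = √p² = 12.118520; φ = atan2(−cos α − cos β, d + sin α + sin β) − atan2(−2, p) = 0.145511 rad; t = (φ − α) mod 2π = 5.912337 rad, q = (φ − β) mod 2π = 4.153045 rad → L = 6.53·(5.912337 + 12.118520 + 4.153045) = 6.53·22.183901 = 144.860873 m
RSL: p² = d² − 2 + 2cos(α−β) − 2d(sin α + sin β) = 91.494240; p = √p² = 9.565262; φ = atan2(cos α + cos β, d − sin α − sin β) − atan2(2, p) = -0.183432 rad; t = (α − φ) mod 2π = 0.699792 rad, q = (β − φ) mod 2π = 2.459084 rad → L = 6.53·(0.699792 + 9.565262 + 2.459084) = 6.53·12.724137 = 83.088617 m
RLR: c = (6 − d² + 2cos(α−β) + 2d(sin α − sin β))/8 = -15.229379, |c| > 1 → infeasible
LRL: c = (6 − d² + 2cos(α−β) − 2d(sin α − sin β))/8 = -13.752097, |c| > 1 → infeasible
Shortest: RSL with L = 83.088617 m ≈ 83.0886 m

83.0886 m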